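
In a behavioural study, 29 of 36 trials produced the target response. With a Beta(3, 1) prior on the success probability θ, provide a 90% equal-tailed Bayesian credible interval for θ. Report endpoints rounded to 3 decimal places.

Posterior: Beta(3+29, 1+7) = Beta(32, 8).
Equal-tailed 90% interval: the 0.05 and 0.95 quantiles of Beta(32, 8).
Posterior mean ≈ 0.800, SD ≈ 0.062; a Normal approximation gives roughly [0.697, 0.903].
Exact: F⁻¹(0.05) = 0.689; F⁻¹(0.95) = 0.894.

[0.689, 0.894]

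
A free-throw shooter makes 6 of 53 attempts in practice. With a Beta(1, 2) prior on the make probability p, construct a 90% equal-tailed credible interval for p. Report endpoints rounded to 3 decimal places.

[0.061, 0.204]

Posterior: Beta(1+6, 2+47) = Beta(7, 49).
Equal-tailed 90% interval: the 0.05 and 0.95 quantiles of Beta(7, 49).
Posterior mean ≈ 0.125, SD ≈ 0.044; a Normal approximation gives roughly [0.053, 0.197].
Exact: F⁻¹(0.05) = 0.061; F⁻¹(0.95) = 0.204.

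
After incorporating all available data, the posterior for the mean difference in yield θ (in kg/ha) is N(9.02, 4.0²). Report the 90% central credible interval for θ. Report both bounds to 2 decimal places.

The posterior is symmetric, so the 90% equal-tailed interval is θ = 9.02 ± z·4.0 with z = 1.645.
Half-width: 1.645 × 4.0 = 6.58.
9.02 − 6.58 = 2.44; 9.02 + 6.58 = 15.60.

[2.44, 15.60]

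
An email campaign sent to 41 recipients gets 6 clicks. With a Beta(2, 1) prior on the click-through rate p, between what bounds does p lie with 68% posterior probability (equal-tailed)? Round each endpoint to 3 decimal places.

Posterior: Beta(2+6, 1+35) = Beta(8, 36).
Equal-tailed 68% interval: the 0.16 and 0.84 quantiles of Beta(8, 36).
Posterior mean ≈ 0.182, SD ≈ 0.057; a Normal approximation gives roughly [0.125, 0.239].
Exact: F⁻¹(0.16) = 0.125; F⁻¹(0.84) = 0.239.

[0.125, 0.239]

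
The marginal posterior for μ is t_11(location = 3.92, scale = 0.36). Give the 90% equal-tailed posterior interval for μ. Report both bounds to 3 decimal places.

[3.273, 4.567]

The t_11 distribution is symmetric; the 90% interval is 3.92 ± t·0.36 with t_{0.95,11} = 1.796.
Half-width: 1.796 × 0.36 = 0.647.
3.92 − 0.647 = 3.273; 3.92 + 0.647 = 4.567.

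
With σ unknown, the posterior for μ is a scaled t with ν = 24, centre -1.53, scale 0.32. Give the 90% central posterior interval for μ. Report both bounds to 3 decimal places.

The t_24 distribution is symmetric; the 90% interval is -1.53 ± t·0.32 with t_{0.95,24} = 1.711.
Half-width: 1.711 × 0.32 = 0.547.
-1.53 − 0.547 = -2.077; -1.53 + 0.547 = -0.983.

[-2.077, -0.983]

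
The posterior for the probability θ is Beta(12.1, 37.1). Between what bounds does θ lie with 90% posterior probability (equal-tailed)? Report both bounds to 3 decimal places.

Posterior: Beta(12.1, 37.1).
Equal-tailed 90% interval: the 0.05 and 0.95 quantiles of Beta(12.1, 37.1).
Posterior mean ≈ 0.246, SD ≈ 0.061; a Normal approximation gives roughly [0.146, 0.346].
Exact: F⁻¹(0.05) = 0.152; F⁻¹(0.95) = 0.352.

[0.152, 0.352]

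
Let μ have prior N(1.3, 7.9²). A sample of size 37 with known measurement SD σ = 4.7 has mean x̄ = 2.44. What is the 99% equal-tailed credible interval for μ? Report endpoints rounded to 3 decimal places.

Posterior precision = 1/7.9² + 37/4.7² = 0.0160 + 1.6750 = 1.6910, so posterior SD = 0.7690.
Posterior mean = (1.3/7.9² + 37·2.44/4.7²) / 1.6910 = 2.4292.
Interval: 2.4292 ± 2.576 × 0.7690 → [0.448, 4.410].

[0.448, 4.410]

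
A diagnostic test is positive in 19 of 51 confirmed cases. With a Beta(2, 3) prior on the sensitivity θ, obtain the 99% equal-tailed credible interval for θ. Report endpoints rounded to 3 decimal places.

Posterior: Beta(2+19, 3+32) = Beta(21, 35).
Equal-tailed 99% interval: the 0.005 and 0.995 quantiles of Beta(21, 35).
Posterior mean ≈ 0.375, SD ≈ 0.064; a Normal approximation gives roughly [0.210, 0.540].
Exact: F⁻¹(0.005) = 0.221; F⁻¹(0.995) = 0.546.

[0.221, 0.546]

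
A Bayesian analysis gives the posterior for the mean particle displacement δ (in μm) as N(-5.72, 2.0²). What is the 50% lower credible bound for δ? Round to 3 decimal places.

Need L with P(δ ≥ L) = 0.50: L = -5.72 − z_{0.5}·2.0.
z = 0.000; L = -5.72 − 0.000 × 2.0 = -5.720.

-5.720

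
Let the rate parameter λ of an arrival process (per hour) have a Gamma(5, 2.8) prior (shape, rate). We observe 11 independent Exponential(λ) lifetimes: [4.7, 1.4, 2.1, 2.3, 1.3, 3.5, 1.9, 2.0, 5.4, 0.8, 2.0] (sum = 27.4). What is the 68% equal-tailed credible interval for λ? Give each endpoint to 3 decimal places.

[0.399, 0.660]

Posterior: Gamma(5+11, 2.8+27.4) = Gamma(16, 30.2) (shape, rate).
Equal-tailed 68% interval: Gamma(16, 30.2) quantiles at 0.16 and 0.84.
Posterior mean ≈ 0.530, SD ≈ 0.132; a Normal approximation gives roughly [0.398, 0.662].
Exact: lower = 0.399; upper = 0.660.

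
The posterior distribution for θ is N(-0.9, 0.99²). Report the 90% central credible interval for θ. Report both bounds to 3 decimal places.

The posterior is symmetric, so the 90% equal-tailed interval is θ = -0.9 ± z·0.99 with z = 1.645.
Half-width: 1.645 × 0.99 = 1.628.
-0.9 − 1.628 = -2.528; -0.9 + 1.628 = 0.728.

[-2.528, 0.728]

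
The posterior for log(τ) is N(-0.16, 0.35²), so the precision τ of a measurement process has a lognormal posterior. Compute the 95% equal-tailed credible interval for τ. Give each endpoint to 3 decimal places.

[0.429, 1.692]

On the log scale the 95% interval is -0.16 ± 1.960 × 0.35 = [-0.8460, 0.5260].
Exponentiate: [e^-0.8460, e^0.5260] = [0.429, 1.692].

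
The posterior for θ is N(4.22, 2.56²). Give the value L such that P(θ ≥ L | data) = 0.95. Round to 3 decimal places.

Need L with P(θ ≥ L) = 0.95: L = 4.22 − z_{0.05}·2.56.
z = 1.645; L = 4.22 − 1.645 × 2.56 = 0.009.

0.009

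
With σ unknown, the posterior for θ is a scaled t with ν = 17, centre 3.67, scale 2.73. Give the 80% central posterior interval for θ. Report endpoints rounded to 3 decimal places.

[0.030, 7.310]

The t_17 distribution is symmetric; the 80% interval is 3.67 ± t·2.73 with t_{0.9,17} = 1.333.
Half-width: 1.333 × 2.73 = 3.640.
3.67 − 3.640 = 0.030; 3.67 + 3.640 = 7.310.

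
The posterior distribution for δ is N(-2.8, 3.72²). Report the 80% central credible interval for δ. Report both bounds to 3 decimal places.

[-7.567, 1.967]

The posterior is symmetric, so the 80% equal-tailed interval is δ = -2.8 ± z·3.72 with z = 1.282.
Half-width: 1.282 × 3.72 = 4.767.
-2.8 − 4.767 = -7.567; -2.8 + 4.767 = 1.967.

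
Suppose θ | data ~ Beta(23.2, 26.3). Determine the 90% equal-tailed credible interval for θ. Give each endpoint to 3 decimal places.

[0.354, 0.585]

Posterior: Beta(23.2, 26.3).
Equal-tailed 90% interval: the 0.05 and 0.95 quantiles of Beta(23.2, 26.3).
Posterior mean ≈ 0.469, SD ≈ 0.070; a Normal approximation gives roughly [0.353, 0.584].
Exact: F⁻¹(0.05) = 0.354; F⁻¹(0.95) = 0.585.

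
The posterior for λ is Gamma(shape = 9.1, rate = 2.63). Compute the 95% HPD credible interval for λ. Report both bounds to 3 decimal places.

The posterior is unimodal and skewed, so the HPD interval has equal density at both endpoints and is the shortest 95% interval.
Solving f(1.403) = f(5.746) with F(5.746) − F(1.403) = 0.95 gives [1.403, 5.746].
For comparison, the equal-tailed interval is [1.590, 6.044]; the HPD is narrower and shifted toward the mode.

[1.403, 5.746]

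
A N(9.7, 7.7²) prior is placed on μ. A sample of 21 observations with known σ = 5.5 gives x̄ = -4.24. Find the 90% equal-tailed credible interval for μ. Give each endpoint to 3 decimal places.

Posterior precision = 1/7.7² + 21/5.5² = 0.0169 + 0.6942 = 0.7111, so posterior SD = 1.1859.
Posterior mean = (9.7/7.7² + 21·-4.24/5.5²) / 0.7111 = -3.9094.
Interval: -3.9094 ± 1.645 × 1.1859 → [-5.860, -1.959].

[-5.860, -1.959]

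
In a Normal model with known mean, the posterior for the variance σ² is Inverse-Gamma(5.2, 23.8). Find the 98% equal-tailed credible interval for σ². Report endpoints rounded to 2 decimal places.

[2.00, 17.29]

Inverse-Gamma(5.2, 23.8) quantiles: F⁻¹(0.01) and F⁻¹(0.99).
Equivalently, 1/σ² ~ Gamma(5.2, rate = 23.8); invert its 0.99 and 0.01 quantiles.
Posterior mean ≈ 5.67, SD ≈ 3.17; a Normal approximation gives roughly [-1.70, 13.04].
Exact: lower = 2.00; upper = 17.29.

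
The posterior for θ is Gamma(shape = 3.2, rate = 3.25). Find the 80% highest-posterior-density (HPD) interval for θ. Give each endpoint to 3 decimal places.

[0.236, 1.477]

The posterior is unimodal and skewed, so the HPD interval has equal density at both endpoints and is the shortest 80% interval.
Solving f(0.236) = f(1.477) with F(1.477) − F(0.236) = 0.80 gives [0.236, 1.477].
For comparison, the equal-tailed interval is [0.377, 1.723]; the HPD is narrower and shifted toward the mode.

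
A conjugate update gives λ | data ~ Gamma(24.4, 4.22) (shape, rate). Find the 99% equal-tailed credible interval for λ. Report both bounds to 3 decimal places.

[3.211, 9.239]

Posterior: Gamma(shape 24.4, rate 4.22).
Equal-tailed 99% interval: Gamma(24.4, 4.22) quantiles at 0.005 and 0.995.
Posterior mean ≈ 5.782, SD ≈ 1.171; a Normal approximation gives roughly [2.767, 8.797].
Exact: lower = 3.211; upper = 9.239.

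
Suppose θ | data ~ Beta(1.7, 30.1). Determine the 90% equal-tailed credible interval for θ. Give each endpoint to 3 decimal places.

Posterior: Beta(1.7, 30.1).
Equal-tailed 90% interval: the 0.05 and 0.95 quantiles of Beta(1.7, 30.1).
Posterior mean ≈ 0.053, SD ≈ 0.039; a Normal approximation gives roughly [-0.011, 0.118].
Exact: F⁻¹(0.05) = 0.008; F⁻¹(0.95) = 0.130.

[0.008, 0.130]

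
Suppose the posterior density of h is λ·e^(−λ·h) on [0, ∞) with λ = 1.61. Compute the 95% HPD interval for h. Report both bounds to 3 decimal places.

[0.000, 1.861]

The exponential density is strictly decreasing on [0, ∞), so the HPD interval is anchored at 0: [0, q] with P(h ≤ q) = 0.95.
q = −ln(1 − 0.95) / 1.61 = 2.9957 / 1.61 = 1.861.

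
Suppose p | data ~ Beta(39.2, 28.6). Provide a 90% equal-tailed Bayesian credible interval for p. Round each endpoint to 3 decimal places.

[0.479, 0.675]

Posterior: Beta(39.2, 28.6).
Equal-tailed 90% interval: the 0.05 and 0.95 quantiles of Beta(39.2, 28.6).
Posterior mean ≈ 0.578, SD ≈ 0.060; a Normal approximation gives roughly [0.480, 0.676].
Exact: F⁻¹(0.05) = 0.479; F⁻¹(0.95) = 0.675.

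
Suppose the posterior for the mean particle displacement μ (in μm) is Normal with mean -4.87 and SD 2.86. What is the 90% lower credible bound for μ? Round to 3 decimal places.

-8.535

Need L with P(μ ≥ L) = 0.90: L = -4.87 − z_{0.1}·2.86.
z = 1.282; L = -4.87 − 1.282 × 2.86 = -8.535.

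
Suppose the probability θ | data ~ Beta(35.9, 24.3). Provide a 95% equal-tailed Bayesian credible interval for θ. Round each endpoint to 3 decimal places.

Posterior: Beta(35.9, 24.3).
Equal-tailed 95% interval: the 0.025 and 0.975 quantiles of Beta(35.9, 24.3).
Posterior mean ≈ 0.596, SD ≈ 0.063; a Normal approximation gives roughly [0.473, 0.719].
Exact: F⁻¹(0.025) = 0.471; F⁻¹(0.975) = 0.716.

[0.471, 0.716]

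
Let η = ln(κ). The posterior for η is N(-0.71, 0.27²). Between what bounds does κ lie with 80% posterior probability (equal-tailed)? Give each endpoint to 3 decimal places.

[0.348, 0.695]

On the log scale the 80% interval is -0.71 ± 1.282 × 0.27 = [-1.0560, -0.3640].
Exponentiate: [e^-1.0560, e^-0.3640] = [0.348, 0.695].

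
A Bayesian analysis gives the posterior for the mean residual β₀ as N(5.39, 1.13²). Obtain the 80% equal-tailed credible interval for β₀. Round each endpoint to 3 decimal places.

[3.942, 6.838]

The posterior is symmetric, so the 80% equal-tailed interval is β₀ = 5.39 ± z·1.13 with z = 1.282.
Half-width: 1.282 × 1.13 = 1.448.
5.39 − 1.448 = 3.942; 5.39 + 1.448 = 6.838.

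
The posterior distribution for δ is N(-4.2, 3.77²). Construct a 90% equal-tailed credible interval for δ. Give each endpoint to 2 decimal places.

[-10.40, 2.00]

The posterior is symmetric, so the 90% equal-tailed interval is δ = -4.2 ± z·3.77 with z = 1.645.
Half-width: 1.645 × 3.77 = 6.20.
-4.2 − 6.20 = -10.40; -4.2 + 6.20 = 2.00.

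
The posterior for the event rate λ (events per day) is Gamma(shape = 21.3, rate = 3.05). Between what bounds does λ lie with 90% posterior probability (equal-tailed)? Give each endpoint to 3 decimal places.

Posterior: Gamma(shape 21.3, rate 3.05).
Equal-tailed 90% interval: Gamma(21.3, 3.05) quantiles at 0.05 and 0.95.
Posterior mean ≈ 6.984, SD ≈ 1.513; a Normal approximation gives roughly [4.495, 9.473].
Exact: lower = 4.694; upper = 9.645.

[4.694, 9.645]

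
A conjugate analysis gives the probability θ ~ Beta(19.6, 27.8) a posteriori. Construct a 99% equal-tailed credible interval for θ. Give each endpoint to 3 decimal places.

[0.241, 0.599]

Posterior: Beta(19.6, 27.8).
Equal-tailed 99% interval: the 0.005 and 0.995 quantiles of Beta(19.6, 27.8).
Posterior mean ≈ 0.414, SD ≈ 0.071; a Normal approximation gives roughly [0.231, 0.596].
Exact: F⁻¹(0.005) = 0.241; F⁻¹(0.995) = 0.599.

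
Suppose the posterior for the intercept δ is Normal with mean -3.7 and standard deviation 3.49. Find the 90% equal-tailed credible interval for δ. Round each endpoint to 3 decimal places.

[-9.441, 2.041]

The posterior is symmetric, so the 90% equal-tailed interval is δ = -3.7 ± z·3.49 with z = 1.645.
Half-width: 1.645 × 3.49 = 5.741.
-3.7 − 5.741 = -9.441; -3.7 + 5.741 = 2.041.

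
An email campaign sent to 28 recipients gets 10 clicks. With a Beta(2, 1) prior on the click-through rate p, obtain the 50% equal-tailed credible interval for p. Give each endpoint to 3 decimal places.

[0.327, 0.445]

Posterior: Beta(2+10, 1+18) = Beta(12, 19).
Equal-tailed 50% interval: the 0.25 and 0.75 quantiles of Beta(12, 19).
Posterior mean ≈ 0.387, SD ≈ 0.086; a Normal approximation gives roughly [0.329, 0.445].
Exact: F⁻¹(0.25) = 0.327; F⁻¹(0.75) = 0.445.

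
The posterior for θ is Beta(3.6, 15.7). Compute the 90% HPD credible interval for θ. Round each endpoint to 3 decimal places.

[0.048, 0.319]

The posterior is unimodal and skewed, so the HPD interval has equal density at both endpoints and is the shortest 90% interval.
Solving f(0.048) = f(0.319) with F(0.319) − F(0.048) = 0.90 gives [0.048, 0.319].
For comparison, the equal-tailed interval is [0.065, 0.346]; the HPD is narrower and shifted toward the mode.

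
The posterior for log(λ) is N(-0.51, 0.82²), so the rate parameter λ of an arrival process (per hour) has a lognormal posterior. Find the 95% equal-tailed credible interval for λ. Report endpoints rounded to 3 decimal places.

[0.120, 2.996]

On the log scale the 95% interval is -0.51 ± 1.960 × 0.82 = [-2.1172, 1.0972].
Exponentiate: [e^-2.1172, e^1.0972] = [0.120, 2.996].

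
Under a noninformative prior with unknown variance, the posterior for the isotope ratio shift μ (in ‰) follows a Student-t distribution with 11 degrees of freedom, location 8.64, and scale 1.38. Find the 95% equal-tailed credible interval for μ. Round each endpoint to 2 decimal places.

[5.60, 11.68]

The t_11 distribution is symmetric; the 95% interval is 8.64 ± t·1.38 with t_{0.975,11} = 2.201.
Half-width: 2.201 × 1.38 = 3.04.
8.64 − 3.04 = 5.60; 8.64 + 3.04 = 11.68.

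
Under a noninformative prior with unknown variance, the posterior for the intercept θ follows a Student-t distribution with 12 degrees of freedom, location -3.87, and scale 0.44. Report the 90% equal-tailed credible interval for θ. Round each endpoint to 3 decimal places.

[-4.654, -3.086]

The t_12 distribution is symmetric; the 90% interval is -3.87 ± t·0.44 with t_{0.95,12} = 1.782.
Half-width: 1.782 × 0.44 = 0.784.
-3.87 − 0.784 = -4.654; -3.87 + 0.784 = -3.086.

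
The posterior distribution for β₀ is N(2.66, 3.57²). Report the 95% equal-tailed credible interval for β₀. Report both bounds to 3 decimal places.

The posterior is symmetric, so the 95% equal-tailed interval is β₀ = 2.66 ± z·3.57 with z = 1.960.
Half-width: 1.960 × 3.57 = 6.997.
2.66 − 6.997 = -4.337; 2.66 + 6.997 = 9.657.

[-4.337, 9.657]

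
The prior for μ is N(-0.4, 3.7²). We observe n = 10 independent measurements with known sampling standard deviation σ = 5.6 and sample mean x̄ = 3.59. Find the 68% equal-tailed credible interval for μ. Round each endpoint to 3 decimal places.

Posterior precision = 1/3.7² + 10/5.6² = 0.0730 + 0.3189 = 0.3919, so posterior SD = 1.5973.
Posterior mean = (-0.4/3.7² + 10·3.59/5.6²) / 0.3919 = 2.8464.
Interval: 2.8464 ± 0.994 × 1.5973 → [1.258, 4.435].

[1.258, 4.435]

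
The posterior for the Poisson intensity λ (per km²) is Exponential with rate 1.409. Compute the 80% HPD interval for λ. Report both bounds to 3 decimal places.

The exponential density is strictly decreasing on [0, ∞), so the HPD interval is anchored at 0: [0, q] with P(λ ≤ q) = 0.80.
q = −ln(1 − 0.80) / 1.409 = 1.6094 / 1.409 = 1.142.

[0.000, 1.142]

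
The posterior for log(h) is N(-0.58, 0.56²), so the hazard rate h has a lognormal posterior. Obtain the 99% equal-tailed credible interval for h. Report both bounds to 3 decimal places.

On the log scale the 99% interval is -0.58 ± 2.576 × 0.56 = [-2.0225, 0.8625].
Exponentiate: [e^-2.0225, e^0.8625] = [0.132, 2.369].

[0.132, 2.369]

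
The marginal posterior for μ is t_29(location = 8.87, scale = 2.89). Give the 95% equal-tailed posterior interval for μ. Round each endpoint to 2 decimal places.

The t_29 distribution is symmetric; the 95% interval is 8.87 ± t·2.89 with t_{0.975,29} = 2.045.
Half-width: 2.045 × 2.89 = 5.91.
8.87 − 5.91 = 2.96; 8.87 + 5.91 = 14.78.

[2.96, 14.78]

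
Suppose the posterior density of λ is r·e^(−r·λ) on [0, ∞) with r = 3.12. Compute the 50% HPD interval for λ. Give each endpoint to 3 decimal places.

The exponential density is strictly decreasing on [0, ∞), so the HPD interval is anchored at 0: [0, q] with P(λ ≤ q) = 0.50.
q = −ln(1 − 0.50) / 3.12 = 0.6931 / 3.12 = 0.222.

[0.000, 0.222]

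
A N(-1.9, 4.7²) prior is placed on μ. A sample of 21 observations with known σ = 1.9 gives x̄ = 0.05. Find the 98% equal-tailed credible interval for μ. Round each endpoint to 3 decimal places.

Posterior precision = 1/4.7² + 21/1.9² = 0.0453 + 5.8172 = 5.8624, so posterior SD = 0.4130.
Posterior mean = (-1.9/4.7² + 21·0.05/1.9²) / 5.8624 = 0.0349.
Interval: 0.0349 ± 2.326 × 0.4130 → [-0.926, 0.996].

[-0.926, 0.996]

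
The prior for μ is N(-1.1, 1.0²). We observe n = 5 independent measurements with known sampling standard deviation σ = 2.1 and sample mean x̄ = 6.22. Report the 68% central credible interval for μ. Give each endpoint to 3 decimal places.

Posterior precision = 1/1.0² + 5/2.1² = 1.0000 + 1.1338 = 2.1338, so posterior SD = 0.6846.
Posterior mean = (-1.1/1.0² + 5·6.22/2.1²) / 2.1338 = 2.7895.
Interval: 2.7895 ± 0.994 × 0.6846 → [2.109, 3.470].

[2.109, 3.470]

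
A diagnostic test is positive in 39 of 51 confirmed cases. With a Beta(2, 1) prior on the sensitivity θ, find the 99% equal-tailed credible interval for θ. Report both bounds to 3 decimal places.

[0.596, 0.888]

Posterior: Beta(2+39, 1+12) = Beta(41, 13).
Equal-tailed 99% interval: the 0.005 and 0.995 quantiles of Beta(41, 13).
Posterior mean ≈ 0.759, SD ≈ 0.058; a Normal approximation gives roughly [0.611, 0.908].
Exact: F⁻¹(0.005) = 0.596; F⁻¹(0.995) = 0.888.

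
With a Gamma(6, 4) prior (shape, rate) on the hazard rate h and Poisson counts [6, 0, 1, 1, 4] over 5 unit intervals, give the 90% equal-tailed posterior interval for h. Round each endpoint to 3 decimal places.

[1.293, 2.833]

Posterior: Gamma(6+12, 4+5) = Gamma(18, 9) (shape, rate).
Equal-tailed 90% interval: Gamma(18, 9) quantiles at 0.05 and 0.95.
Posterior mean ≈ 2.000, SD ≈ 0.471; a Normal approximation gives roughly [1.225, 2.775].
Exact: lower = 1.293; upper = 2.833.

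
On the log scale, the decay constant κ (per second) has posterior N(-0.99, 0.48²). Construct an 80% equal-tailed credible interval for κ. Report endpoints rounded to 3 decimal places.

On the log scale the 80% interval is -0.99 ± 1.282 × 0.48 = [-1.6051, -0.3749].
Exponentiate: [e^-1.6051, e^-0.3749] = [0.201, 0.687].

[0.201, 0.687]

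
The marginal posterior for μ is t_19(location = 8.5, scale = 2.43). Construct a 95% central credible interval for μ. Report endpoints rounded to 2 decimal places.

The t_19 distribution is symmetric; the 95% interval is 8.5 ± t·2.43 with t_{0.975,19} = 2.093.
Half-width: 2.093 × 2.43 = 5.09.
8.5 − 5.09 = 3.41; 8.5 + 5.09 = 13.59.

[3.41, 13.59]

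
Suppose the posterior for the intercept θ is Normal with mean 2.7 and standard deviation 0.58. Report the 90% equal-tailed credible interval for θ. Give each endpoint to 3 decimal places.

The posterior is symmetric, so the 90% equal-tailed interval is θ = 2.7 ± z·0.58 with z = 1.645.
Half-width: 1.645 × 0.58 = 0.954.
2.7 − 0.954 = 1.746; 2.7 + 0.954 = 3.654.

[1.746, 3.654]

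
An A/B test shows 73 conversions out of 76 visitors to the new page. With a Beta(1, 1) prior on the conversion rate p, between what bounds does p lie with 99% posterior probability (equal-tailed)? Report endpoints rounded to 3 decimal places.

Posterior: Beta(1+73, 1+3) = Beta(74, 4).
Equal-tailed 99% interval: the 0.005 and 0.995 quantiles of Beta(74, 4).
Posterior mean ≈ 0.949, SD ≈ 0.025; a Normal approximation gives roughly [0.885, 1.013].
Exact: F⁻¹(0.005) = 0.865; F⁻¹(0.995) = 0.991.

[0.865, 0.991]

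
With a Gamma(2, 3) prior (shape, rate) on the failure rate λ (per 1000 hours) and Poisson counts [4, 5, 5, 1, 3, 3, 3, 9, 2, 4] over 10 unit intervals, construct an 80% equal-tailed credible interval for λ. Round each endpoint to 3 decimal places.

[2.541, 3.799]

Posterior: Gamma(2+39, 3+10) = Gamma(41, 13) (shape, rate).
Equal-tailed 80% interval: Gamma(41, 13) quantiles at 0.1 and 0.9.
Posterior mean ≈ 3.154, SD ≈ 0.493; a Normal approximation gives roughly [2.523, 3.785].
Exact: lower = 2.541; upper = 3.799.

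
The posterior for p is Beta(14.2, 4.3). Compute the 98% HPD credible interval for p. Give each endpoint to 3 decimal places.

The posterior is unimodal and skewed, so the HPD interval has equal density at both endpoints and is the shortest 98% interval.
Solving f(0.534) = f(0.954) with F(0.954) − F(0.534) = 0.98 gives [0.534, 0.954].
For comparison, the equal-tailed interval is [0.512, 0.941]; the HPD is narrower and shifted toward the mode.

[0.534, 0.954]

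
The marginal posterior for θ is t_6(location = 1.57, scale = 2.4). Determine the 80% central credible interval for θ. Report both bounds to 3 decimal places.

[-1.885, 5.025]

The t_6 distribution is symmetric; the 80% interval is 1.57 ± t·2.4 with t_{0.9,6} = 1.440.
Half-width: 1.440 × 2.4 = 3.455.
1.57 − 3.455 = -1.885; 1.57 + 3.455 = 5.025.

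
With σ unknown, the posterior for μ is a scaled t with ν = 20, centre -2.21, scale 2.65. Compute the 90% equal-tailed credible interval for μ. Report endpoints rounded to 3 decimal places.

The t_20 distribution is symmetric; the 90% interval is -2.21 ± t·2.65 with t_{0.95,20} = 1.725.
Half-width: 1.725 × 2.65 = 4.571.
-2.21 − 4.571 = -6.781; -2.21 + 4.571 = 2.361.

[-6.781, 2.361]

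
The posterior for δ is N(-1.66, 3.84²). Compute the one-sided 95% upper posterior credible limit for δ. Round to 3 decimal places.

4.656

Need U with P(δ ≤ U) = 0.95: U = -1.66 + z_{0.05}·3.84.
z = 1.645; U = -1.66 + 1.645 × 3.84 = 4.656.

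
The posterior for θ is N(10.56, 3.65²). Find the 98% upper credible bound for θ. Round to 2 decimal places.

18.06

Need U with P(θ ≤ U) = 0.98: U = 10.56 + z_{0.02}·3.65.
z = 2.054; U = 10.56 + 2.054 × 3.65 = 18.06.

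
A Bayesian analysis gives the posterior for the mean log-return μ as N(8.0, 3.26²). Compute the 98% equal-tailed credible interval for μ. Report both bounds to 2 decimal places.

The posterior is symmetric, so the 98% equal-tailed interval is μ = 8.0 ± z·3.26 with z = 2.326.
Half-width: 2.326 × 3.26 = 7.58.
8.0 − 7.58 = 0.42; 8.0 + 7.58 = 15.58.

[0.42, 15.58]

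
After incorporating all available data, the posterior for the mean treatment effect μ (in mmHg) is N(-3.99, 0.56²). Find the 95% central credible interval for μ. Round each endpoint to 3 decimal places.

The posterior is symmetric, so the 95% equal-tailed interval is μ = -3.99 ± z·0.56 with z = 1.960.
Half-width: 1.960 × 0.56 = 1.098.
-3.99 − 1.098 = -5.088; -3.99 + 1.098 = -2.892.

[-5.088, -2.892]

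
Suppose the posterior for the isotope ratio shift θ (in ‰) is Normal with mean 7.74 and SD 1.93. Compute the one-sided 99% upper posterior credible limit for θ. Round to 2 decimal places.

Need U with P(θ ≤ U) = 0.99: U = 7.74 + z_{0.01}·1.93.
z = 2.326; U = 7.74 + 2.326 × 1.93 = 12.23.

12.23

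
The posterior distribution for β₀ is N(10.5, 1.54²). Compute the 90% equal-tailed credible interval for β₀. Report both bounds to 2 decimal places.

[7.97, 13.03]

The posterior is symmetric, so the 90% equal-tailed interval is β₀ = 10.5 ± z·1.54 with z = 1.645.
Half-width: 1.645 × 1.54 = 2.53.
10.5 − 2.53 = 7.97; 10.5 + 2.53 = 13.03.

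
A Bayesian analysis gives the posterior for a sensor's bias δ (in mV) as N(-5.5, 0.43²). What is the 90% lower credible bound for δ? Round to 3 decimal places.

Need L with P(δ ≥ L) = 0.90: L = -5.5 − z_{0.1}·0.43.
z = 1.282; L = -5.5 − 1.282 × 0.43 = -6.051.

-6.051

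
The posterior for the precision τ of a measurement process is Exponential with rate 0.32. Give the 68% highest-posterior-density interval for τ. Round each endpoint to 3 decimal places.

The exponential density is strictly decreasing on [0, ∞), so the HPD interval is anchored at 0: [0, q] with P(τ ≤ q) = 0.68.
q = −ln(1 − 0.68) / 0.32 = 1.1394 / 0.32 = 3.561.

[0.000, 3.561]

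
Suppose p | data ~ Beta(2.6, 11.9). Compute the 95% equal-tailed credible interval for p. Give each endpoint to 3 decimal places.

[0.035, 0.406]

Posterior: Beta(2.6, 11.9).
Equal-tailed 95% interval: the 0.025 and 0.975 quantiles of Beta(2.6, 11.9).
Posterior mean ≈ 0.179, SD ≈ 0.097; a Normal approximation gives roughly [-0.012, 0.370].
Exact: F⁻¹(0.025) = 0.035; F⁻¹(0.975) = 0.406.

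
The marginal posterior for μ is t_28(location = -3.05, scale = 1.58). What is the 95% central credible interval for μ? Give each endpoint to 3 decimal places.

The t_28 distribution is symmetric; the 95% interval is -3.05 ± t·1.58 with t_{0.975,28} = 2.048.
Half-width: 2.048 × 1.58 = 3.236.
-3.05 − 3.236 = -6.286; -3.05 + 3.236 = 0.186.

[-6.286, 0.186]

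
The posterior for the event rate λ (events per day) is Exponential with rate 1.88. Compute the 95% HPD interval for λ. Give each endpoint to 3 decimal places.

The exponential density is strictly decreasing on [0, ∞), so the HPD interval is anchored at 0: [0, q] with P(λ ≤ q) = 0.95.
q = −ln(1 − 0.95) / 1.88 = 2.9957 / 1.88 = 1.593.

[0.000, 1.593]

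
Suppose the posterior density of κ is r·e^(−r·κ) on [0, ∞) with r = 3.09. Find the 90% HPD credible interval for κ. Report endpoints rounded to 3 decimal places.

The exponential density is strictly decreasing on [0, ∞), so the HPD interval is anchored at 0: [0, q] with P(κ ≤ q) = 0.90.
q = −ln(1 − 0.90) / 3.09 = 2.3026 / 3.09 = 0.745.

[0.000, 0.745]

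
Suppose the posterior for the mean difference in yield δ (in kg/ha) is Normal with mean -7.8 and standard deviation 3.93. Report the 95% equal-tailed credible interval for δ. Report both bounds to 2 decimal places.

[-15.50, -0.10]

The posterior is symmetric, so the 95% equal-tailed interval is δ = -7.8 ± z·3.93 with z = 1.960.
Half-width: 1.960 × 3.93 = 7.70.
-7.8 − 7.70 = -15.50; -7.8 + 7.70 = -0.10.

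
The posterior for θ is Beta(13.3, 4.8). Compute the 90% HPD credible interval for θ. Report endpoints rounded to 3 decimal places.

The posterior is unimodal and skewed, so the HPD interval has equal density at both endpoints and is the shortest 90% interval.
Solving f(0.575) = f(0.900) with F(0.900) − F(0.575) = 0.90 gives [0.575, 0.900].
For comparison, the equal-tailed interval is [0.554, 0.885]; the HPD is narrower and shifted toward the mode.

[0.575, 0.900]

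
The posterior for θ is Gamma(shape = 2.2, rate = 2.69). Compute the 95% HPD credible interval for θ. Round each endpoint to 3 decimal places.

[0.029, 1.896]

The posterior is unimodal and skewed, so the HPD interval has equal density at both endpoints and is the shortest 95% interval.
Solving f(0.029) = f(1.896) with F(1.896) − F(0.029) = 0.95 gives [0.029, 1.896].
For comparison, the equal-tailed interval is [0.114, 2.199]; the HPD is narrower and shifted toward the mode.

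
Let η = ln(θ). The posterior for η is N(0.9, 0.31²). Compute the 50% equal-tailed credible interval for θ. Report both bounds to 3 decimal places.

On the log scale the 50% interval is 0.9 ± 0.674 × 0.31 = [0.6909, 1.1091].
Exponentiate: [e^0.6909, e^1.1091] = [1.996, 3.032].

[1.996, 3.032]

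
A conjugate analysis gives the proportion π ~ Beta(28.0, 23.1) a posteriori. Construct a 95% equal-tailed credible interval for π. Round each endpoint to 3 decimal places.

[0.412, 0.681]

Posterior: Beta(28.0, 23.1).
Equal-tailed 95% interval: the 0.025 and 0.975 quantiles of Beta(28.0, 23.1).
Posterior mean ≈ 0.548, SD ≈ 0.069; a Normal approximation gives roughly [0.413, 0.683].
Exact: F⁻¹(0.025) = 0.412; F⁻¹(0.975) = 0.681.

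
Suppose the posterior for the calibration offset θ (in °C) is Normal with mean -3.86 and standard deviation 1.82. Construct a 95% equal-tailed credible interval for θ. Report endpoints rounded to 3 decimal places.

The posterior is symmetric, so the 95% equal-tailed interval is θ = -3.86 ± z·1.82 with z = 1.960.
Half-width: 1.960 × 1.82 = 3.567.
-3.86 − 3.567 = -7.427; -3.86 + 3.567 = -0.293.

[-7.427, -0.293]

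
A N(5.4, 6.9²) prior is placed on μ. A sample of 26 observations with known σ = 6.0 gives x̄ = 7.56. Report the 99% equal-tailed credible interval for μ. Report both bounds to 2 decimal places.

[4.51, 10.49]

Posterior precision = 1/6.9² + 26/6.0² = 0.0210 + 0.7222 = 0.7432, so posterior SD = 1.1600.
Posterior mean = (5.4/6.9² + 26·7.56/6.0²) / 0.7432 = 7.4990.
Interval: 7.4990 ± 2.576 × 1.1600 → [4.51, 10.49].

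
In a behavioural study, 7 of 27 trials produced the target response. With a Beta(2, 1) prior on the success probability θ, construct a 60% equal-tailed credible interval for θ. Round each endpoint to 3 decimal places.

[0.229, 0.369]

Posterior: Beta(2+7, 1+20) = Beta(9, 21).
Equal-tailed 60% interval: the 0.2 and 0.8 quantiles of Beta(9, 21).
Posterior mean ≈ 0.300, SD ≈ 0.082; a Normal approximation gives roughly [0.231, 0.369].
Exact: F⁻¹(0.2) = 0.229; F⁻¹(0.8) = 0.369.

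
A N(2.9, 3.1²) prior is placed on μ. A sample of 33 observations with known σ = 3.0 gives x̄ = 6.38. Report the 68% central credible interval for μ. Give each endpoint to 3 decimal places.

[5.772, 6.796]

Posterior precision = 1/3.1² + 33/3.0² = 0.1041 + 3.6667 = 3.7707, so posterior SD = 0.5150.
Posterior mean = (2.9/3.1² + 33·6.38/3.0²) / 3.7707 = 6.2840.
Interval: 6.2840 ± 0.994 × 0.5150 → [5.772, 6.796].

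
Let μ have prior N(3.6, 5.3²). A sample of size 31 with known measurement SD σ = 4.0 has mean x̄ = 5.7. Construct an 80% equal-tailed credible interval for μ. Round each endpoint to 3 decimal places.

Posterior precision = 1/5.3² + 31/4.0² = 0.0356 + 1.9375 = 1.9731, so posterior SD = 0.7119.
Posterior mean = (3.6/5.3² + 31·5.7/4.0²) / 1.9731 = 5.6621.
Interval: 5.6621 ± 1.282 × 0.7119 → [4.750, 6.574].

[4.750, 6.574]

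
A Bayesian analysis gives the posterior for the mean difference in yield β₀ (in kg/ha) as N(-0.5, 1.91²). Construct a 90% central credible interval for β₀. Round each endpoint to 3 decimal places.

[-3.642, 2.642]

The posterior is symmetric, so the 90% equal-tailed interval is β₀ = -0.5 ± z·1.91 with z = 1.645.
Half-width: 1.645 × 1.91 = 3.142.
-0.5 − 3.142 = -3.642; -0.5 + 3.142 = 2.642.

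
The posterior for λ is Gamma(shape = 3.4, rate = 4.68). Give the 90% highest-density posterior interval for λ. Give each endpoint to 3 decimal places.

[0.134, 1.298]

The posterior is unimodal and skewed, so the HPD interval has equal density at both endpoints and is the shortest 90% interval.
Solving f(0.134) = f(1.298) with F(1.298) − F(0.134) = 0.90 gives [0.134, 1.298].
For comparison, the equal-tailed interval is [0.220, 1.472]; the HPD is narrower and shifted toward the mode.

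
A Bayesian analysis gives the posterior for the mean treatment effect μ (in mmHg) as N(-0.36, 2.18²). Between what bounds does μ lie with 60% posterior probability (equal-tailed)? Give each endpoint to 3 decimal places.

The posterior is symmetric, so the 60% equal-tailed interval is μ = -0.36 ± z·2.18 with z = 0.842.
Half-width: 0.842 × 2.18 = 1.835.
-0.36 − 1.835 = -2.195; -0.36 + 1.835 = 1.475.

[-2.195, 1.475]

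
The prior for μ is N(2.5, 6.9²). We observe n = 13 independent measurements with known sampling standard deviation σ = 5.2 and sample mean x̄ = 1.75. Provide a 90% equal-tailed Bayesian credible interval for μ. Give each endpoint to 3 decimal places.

Posterior precision = 1/6.9² + 13/5.2² = 0.0210 + 0.4808 = 0.5018, so posterior SD = 1.4117.
Posterior mean = (2.5/6.9² + 13·1.75/5.2²) / 0.5018 = 1.7814.
Interval: 1.7814 ± 1.645 × 1.4117 → [-0.541, 4.103].

[-0.541, 4.103]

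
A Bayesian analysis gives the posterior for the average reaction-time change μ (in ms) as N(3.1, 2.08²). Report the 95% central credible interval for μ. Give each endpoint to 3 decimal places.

The posterior is symmetric, so the 95% equal-tailed interval is μ = 3.1 ± z·2.08 with z = 1.960.
Half-width: 1.960 × 2.08 = 4.077.
3.1 − 4.077 = -0.977; 3.1 + 4.077 = 7.177.

[-0.977, 7.177]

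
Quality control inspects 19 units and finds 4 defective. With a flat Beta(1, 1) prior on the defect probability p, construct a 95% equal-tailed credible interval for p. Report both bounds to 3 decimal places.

[0.087, 0.437]

Posterior: Beta(1+4, 1+15) = Beta(5, 16).
Equal-tailed 95% interval: the 0.025 and 0.975 quantiles of Beta(5, 16).
Posterior mean ≈ 0.238, SD ≈ 0.091; a Normal approximation gives roughly [0.060, 0.416].
Exact: F⁻¹(0.025) = 0.087; F⁻¹(0.975) = 0.437.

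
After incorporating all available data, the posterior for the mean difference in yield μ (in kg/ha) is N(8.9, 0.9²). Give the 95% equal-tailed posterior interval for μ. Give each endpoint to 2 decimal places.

The posterior is symmetric, so the 95% equal-tailed interval is μ = 8.9 ± z·0.9 with z = 1.960.
Half-width: 1.960 × 0.9 = 1.76.
8.9 − 1.76 = 7.14; 8.9 + 1.76 = 10.66.

[7.14, 10.66]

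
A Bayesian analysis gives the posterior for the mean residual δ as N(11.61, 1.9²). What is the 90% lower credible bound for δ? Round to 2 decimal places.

Need L with P(δ ≥ L) = 0.90: L = 11.61 − z_{0.1}·1.9.
z = 1.282; L = 11.61 − 1.282 × 1.9 = 9.18.

9.18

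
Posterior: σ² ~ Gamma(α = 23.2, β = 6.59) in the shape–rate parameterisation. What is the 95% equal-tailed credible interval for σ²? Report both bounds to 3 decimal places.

Posterior: Gamma(shape 23.2, rate 6.59).
Equal-tailed 95% interval: Gamma(23.2, 6.59) quantiles at 0.025 and 0.975.
Posterior mean ≈ 3.520, SD ≈ 0.731; a Normal approximation gives roughly [2.088, 4.953].
Exact: lower = 2.237; upper = 5.091.

[2.237, 5.091]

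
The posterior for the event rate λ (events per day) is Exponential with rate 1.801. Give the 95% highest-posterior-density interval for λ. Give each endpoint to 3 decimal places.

The exponential density is strictly decreasing on [0, ∞), so the HPD interval is anchored at 0: [0, q] with P(λ ≤ q) = 0.95.
q = −ln(1 − 0.95) / 1.801 = 2.9957 / 1.801 = 1.663.

[0.000, 1.663]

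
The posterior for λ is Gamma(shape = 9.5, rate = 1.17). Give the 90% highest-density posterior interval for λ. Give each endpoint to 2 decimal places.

The posterior is unimodal and skewed, so the HPD interval has equal density at both endpoints and is the shortest 90% interval.
Solving f(3.87) = f(12.22) with F(12.22) − F(3.87) = 0.90 gives [3.87, 12.22].
For comparison, the equal-tailed interval is [4.32, 12.88]; the HPD is narrower and shifted toward the mode.

[3.87, 12.22]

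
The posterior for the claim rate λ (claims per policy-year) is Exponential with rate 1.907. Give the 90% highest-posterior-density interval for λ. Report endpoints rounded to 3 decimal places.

[0.000, 1.207]

The exponential density is strictly decreasing on [0, ∞), so the HPD interval is anchored at 0: [0, q] with P(λ ≤ q) = 0.90.
q = −ln(1 − 0.90) / 1.907 = 2.3026 / 1.907 = 1.207.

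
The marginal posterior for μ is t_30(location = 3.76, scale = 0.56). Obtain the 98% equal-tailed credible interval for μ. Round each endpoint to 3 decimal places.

The t_30 distribution is symmetric; the 98% interval is 3.76 ± t·0.56 with t_{0.99,30} = 2.457.
Half-width: 2.457 × 0.56 = 1.376.
3.76 − 1.376 = 2.384; 3.76 + 1.376 = 5.136.

[2.384, 5.136]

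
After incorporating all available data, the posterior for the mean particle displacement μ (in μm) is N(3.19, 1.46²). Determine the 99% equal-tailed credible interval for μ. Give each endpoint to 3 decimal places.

[-0.571, 6.951]

The posterior is symmetric, so the 99% equal-tailed interval is μ = 3.19 ± z·1.46 with z = 2.576.
Half-width: 2.576 × 1.46 = 3.761.
3.19 − 3.761 = -0.571; 3.19 + 3.761 = 6.951.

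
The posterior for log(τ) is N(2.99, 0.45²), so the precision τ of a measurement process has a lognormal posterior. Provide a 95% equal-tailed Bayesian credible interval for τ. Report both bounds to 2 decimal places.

On the log scale the 95% interval is 2.99 ± 1.960 × 0.45 = [2.1080, 3.8720].
Exponentiate: [e^2.1080, e^3.8720] = [8.23, 48.04].

[8.23, 48.04]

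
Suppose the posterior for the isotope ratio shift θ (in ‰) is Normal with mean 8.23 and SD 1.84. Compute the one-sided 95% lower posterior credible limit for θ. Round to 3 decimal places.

5.203

Need L with P(θ ≥ L) = 0.95: L = 8.23 − z_{0.05}·1.84.
z = 1.645; L = 8.23 − 1.645 × 1.84 = 5.203.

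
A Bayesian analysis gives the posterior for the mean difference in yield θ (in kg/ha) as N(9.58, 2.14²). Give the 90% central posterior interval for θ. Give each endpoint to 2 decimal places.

[6.06, 13.10]

The posterior is symmetric, so the 90% equal-tailed interval is θ = 9.58 ± z·2.14 with z = 1.645.
Half-width: 1.645 × 2.14 = 3.52.
9.58 − 3.52 = 6.06; 9.58 + 3.52 = 13.10.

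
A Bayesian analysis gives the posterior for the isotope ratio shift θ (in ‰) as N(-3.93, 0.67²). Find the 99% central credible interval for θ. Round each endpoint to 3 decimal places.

The posterior is symmetric, so the 99% equal-tailed interval is θ = -3.93 ± z·0.67 with z = 2.576.
Half-width: 2.576 × 0.67 = 1.726.
-3.93 − 1.726 = -5.656; -3.93 + 1.726 = -2.204.

[-5.656, -2.204]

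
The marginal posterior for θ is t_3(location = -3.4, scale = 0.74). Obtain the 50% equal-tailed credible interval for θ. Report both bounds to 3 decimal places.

[-3.966, -2.834]

The t_3 distribution is symmetric; the 50% interval is -3.4 ± t·0.74 with t_{0.75,3} = 0.765.
Half-width: 0.765 × 0.74 = 0.566.
-3.4 − 0.566 = -3.966; -3.4 + 0.566 = -2.834.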